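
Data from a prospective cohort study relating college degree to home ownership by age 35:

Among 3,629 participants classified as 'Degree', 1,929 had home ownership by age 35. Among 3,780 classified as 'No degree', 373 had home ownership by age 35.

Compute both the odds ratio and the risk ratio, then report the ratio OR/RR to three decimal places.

From the description: a = 1929, b = 1700, c = 373, d = 3407.
OR = (1929·3407)/(1700·373) = 6572103/634100 = 10.36446
Risk in exposed = 1929/3629 = 0.53155; risk in unexposed = 373/3780 = 0.09868; RR = 5.38677
OR/RR = 10.36446 / 5.38677 = 1.92406
The outcome is not rare, so the OR lies further from 1 than the RR.

1.924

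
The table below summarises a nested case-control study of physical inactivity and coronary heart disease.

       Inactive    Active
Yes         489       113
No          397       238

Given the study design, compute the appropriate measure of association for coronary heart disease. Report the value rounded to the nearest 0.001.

2.594

Reading the table with exposure as columns: a = 489 (Inactive, case), b = 397 (Inactive, non-case), c = 113 (Active, case), d = 238.
This is a nested case-control study: participants were sampled on outcome status, so risks in the source population cannot be estimated directly — relative risk is not valid here. The odds ratio is the appropriate measure.
OR = (a·d)/(b·c) = (489 × 238) / (397 × 113) = 116382 / 44861 = 2.59428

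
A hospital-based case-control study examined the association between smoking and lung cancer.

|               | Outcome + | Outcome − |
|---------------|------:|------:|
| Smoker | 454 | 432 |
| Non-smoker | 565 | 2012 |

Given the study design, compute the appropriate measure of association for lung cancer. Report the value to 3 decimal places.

Cells: a = 454, b = 432, c = 565, d = 2012.
This is a hospital-based case-control study: participants were sampled on outcome status, so risks in the source population cannot be estimated directly — relative risk is not valid here. The odds ratio is the appropriate measure.
OR = (a·d)/(b·c) = (454 × 2012) / (432 × 565) = 913448 / 244080 = 3.74241

3.742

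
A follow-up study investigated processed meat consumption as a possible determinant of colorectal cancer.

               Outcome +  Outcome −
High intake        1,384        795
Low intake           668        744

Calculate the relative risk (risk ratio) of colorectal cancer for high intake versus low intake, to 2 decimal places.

Cells: a = 1384, b = 795, c = 668, d = 744.
Risk in exposed = 1384/2179 = 0.63515; risk in unexposed = 668/1412 = 0.47309.
RR = 0.63515 / 0.47309 = 1.34257
The risk among the exposed is 1.34 times that among the unexposed.

1.34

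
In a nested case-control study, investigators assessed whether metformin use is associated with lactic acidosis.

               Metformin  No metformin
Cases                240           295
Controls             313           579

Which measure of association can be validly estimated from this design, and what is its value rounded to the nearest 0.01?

Reading the table with exposure as columns: a = 240 (Metformin, case), b = 313 (Metformin, non-case), c = 295 (No metformin, case), d = 579.
This is a nested case-control study: participants were sampled on outcome status, so risks in the source population cannot be estimated directly — relative risk is not valid here. The odds ratio is the appropriate measure.
OR = (a·d)/(b·c) = (240 × 579) / (313 × 295) = 138960 / 92335 = 1.50495

1.50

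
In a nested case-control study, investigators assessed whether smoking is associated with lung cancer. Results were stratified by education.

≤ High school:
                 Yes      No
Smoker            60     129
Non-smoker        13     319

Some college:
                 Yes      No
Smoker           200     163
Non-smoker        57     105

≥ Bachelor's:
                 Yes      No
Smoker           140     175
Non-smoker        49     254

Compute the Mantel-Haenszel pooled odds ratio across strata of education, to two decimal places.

3.86

OR_MH = Σ(aᵢdᵢ/nᵢ) / Σ(bᵢcᵢ/nᵢ), where nᵢ is the stratum total.
Stratum 1 (≤ High school): n = 521; a·d/n = 60·319/521 = 36.7370; b·c/n = 129·13/521 = 3.2188
Stratum 2 (Some college): n = 525; a·d/n = 200·105/525 = 40.0000; b·c/n = 163·57/525 = 17.6971
Stratum 3 (≥ Bachelor's): n = 618; a·d/n = 140·254/618 = 57.5405; b·c/n = 175·49/618 = 13.8754
OR_MH = (36.7370 + 40.0000 + 57.5405) / (3.2188 + 17.6971 + 13.8754) = 134.2775 / 34.7914 = 3.85951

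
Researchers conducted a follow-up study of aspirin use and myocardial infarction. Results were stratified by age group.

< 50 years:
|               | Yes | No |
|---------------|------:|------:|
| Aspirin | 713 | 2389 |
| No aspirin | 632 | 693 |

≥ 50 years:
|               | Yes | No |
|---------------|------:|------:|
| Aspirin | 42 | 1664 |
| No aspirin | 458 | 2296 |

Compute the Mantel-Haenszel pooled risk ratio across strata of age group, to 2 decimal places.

RR_MH = Σ(aᵢ·n₀ᵢ/nᵢ) / Σ(cᵢ·n₁ᵢ/nᵢ), with n₁ᵢ = aᵢ+bᵢ (exposed), n₀ᵢ = cᵢ+dᵢ (unexposed), nᵢ = n₁ᵢ+n₀ᵢ.
Stratum 1 (< 50 years): n₁ = 3102, n₀ = 1325, n = 4427; a·n₀/n = 713·1325/4427 = 213.4007; c·n₁/n = 632·3102/4427 = 442.8426
Stratum 2 (≥ 50 years): n₁ = 1706, n₀ = 2754, n = 4460; a·n₀/n = 42·2754/4460 = 25.9345; c·n₁/n = 458·1706/4460 = 175.1901
RR_MH = (213.4007 + 25.9345) / (442.8426 + 175.1901) = 239.3353 / 618.0327 = 0.38725

0.39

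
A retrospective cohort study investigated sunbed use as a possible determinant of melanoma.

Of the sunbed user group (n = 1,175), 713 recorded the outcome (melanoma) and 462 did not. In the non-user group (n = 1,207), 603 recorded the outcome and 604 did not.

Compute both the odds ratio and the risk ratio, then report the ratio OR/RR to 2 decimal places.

1.27

From the description: a = 713, b = 462, c = 603, d = 604.
OR = (713·604)/(462·603) = 430652/278586 = 1.54585
Risk in exposed = 713/1175 = 0.60681; risk in unexposed = 603/1207 = 0.49959; RR = 1.21462
OR/RR = 1.54585 / 1.21462 = 1.27270
The outcome is not rare, so the OR lies further from 1 than the RR.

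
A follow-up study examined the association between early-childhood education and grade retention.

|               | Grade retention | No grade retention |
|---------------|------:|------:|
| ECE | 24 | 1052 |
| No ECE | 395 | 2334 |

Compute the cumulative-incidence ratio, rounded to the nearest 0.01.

0.15

Cells: a = 24, b = 1052, c = 395, d = 2334.
Risk in exposed = 24/1076 = 0.02230; risk in unexposed = 395/2729 = 0.14474.
RR = 0.02230 / 0.14474 = 0.15410
The risk is 85% lower among the exposed than among the unexposed.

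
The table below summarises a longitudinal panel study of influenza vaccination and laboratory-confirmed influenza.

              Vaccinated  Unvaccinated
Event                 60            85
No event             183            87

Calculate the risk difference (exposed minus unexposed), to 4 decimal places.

Reading the table with exposure as columns: a = 60 (Vaccinated, case), b = 183 (Vaccinated, non-case), c = 85 (Unvaccinated, case), d = 87.
Risk in exposed = 60/243 = 0.246914; risk in unexposed = 85/172 = 0.494186.
Risk difference = 0.246914 − 0.494186 = -0.247272

-0.2473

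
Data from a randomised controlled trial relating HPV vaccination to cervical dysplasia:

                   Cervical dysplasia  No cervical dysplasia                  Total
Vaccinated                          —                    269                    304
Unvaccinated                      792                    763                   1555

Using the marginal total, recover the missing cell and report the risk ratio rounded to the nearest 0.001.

0.226

The missing cell is in the exposed row: 304 − 269 = 35.
So a = 35, b = 269, c = 792, d = 763.
RR = [a/(a+b)] / [c/(c+d)] = (35/304) / (792/1555) = 0.11513/0.50932 = 0.22605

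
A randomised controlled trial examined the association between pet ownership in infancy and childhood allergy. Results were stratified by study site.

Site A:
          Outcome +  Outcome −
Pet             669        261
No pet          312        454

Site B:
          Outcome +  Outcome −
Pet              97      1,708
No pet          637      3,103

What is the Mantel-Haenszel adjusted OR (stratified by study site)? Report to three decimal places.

0.956

OR_MH = Σ(aᵢdᵢ/nᵢ) / Σ(bᵢcᵢ/nᵢ), where nᵢ is the stratum total.
Stratum 1 (Site A): n = 1696; a·d/n = 669·454/1696 = 179.0837; b·c/n = 261·312/1696 = 48.0142
Stratum 2 (Site B): n = 5545; a·d/n = 97·3103/5545 = 54.2815; b·c/n = 1708·637/5545 = 196.2121
OR_MH = (179.0837 + 54.2815) / (48.0142 + 196.2121) = 233.3652 / 244.2262 = 0.95553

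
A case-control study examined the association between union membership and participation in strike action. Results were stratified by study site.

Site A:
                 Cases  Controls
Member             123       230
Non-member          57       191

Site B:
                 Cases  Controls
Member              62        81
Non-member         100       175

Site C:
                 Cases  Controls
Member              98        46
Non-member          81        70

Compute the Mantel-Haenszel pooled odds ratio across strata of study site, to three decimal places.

OR_MH = Σ(aᵢdᵢ/nᵢ) / Σ(bᵢcᵢ/nᵢ), where nᵢ is the stratum total.
Stratum 1 (Site A): n = 601; a·d/n = 123·191/601 = 39.0899; b·c/n = 230·57/601 = 21.8136
Stratum 2 (Site B): n = 418; a·d/n = 62·175/418 = 25.9569; b·c/n = 81·100/418 = 19.3780
Stratum 3 (Site C): n = 295; a·d/n = 98·70/295 = 23.2542; b·c/n = 46·81/295 = 12.6305
OR_MH = (39.0899 + 25.9569 + 23.2542) / (21.8136 + 19.3780 + 12.6305) = 88.3010 / 53.8221 = 1.64061

1.641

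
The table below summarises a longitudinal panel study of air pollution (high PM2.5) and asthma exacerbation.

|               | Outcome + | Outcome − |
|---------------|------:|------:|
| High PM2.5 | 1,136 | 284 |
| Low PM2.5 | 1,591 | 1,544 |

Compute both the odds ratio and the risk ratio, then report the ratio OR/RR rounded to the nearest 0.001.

Cells: a = 1136, b = 284, c = 1591, d = 1544.
OR = (1136·1544)/(284·1591) = 1753984/451844 = 3.88184
Risk in exposed = 1136/1420 = 0.80000; risk in unexposed = 1591/3135 = 0.50750; RR = 1.57637
OR/RR = 3.88184 / 1.57637 = 2.46252
The outcome is not rare, so the OR lies further from 1 than the RR.

2.463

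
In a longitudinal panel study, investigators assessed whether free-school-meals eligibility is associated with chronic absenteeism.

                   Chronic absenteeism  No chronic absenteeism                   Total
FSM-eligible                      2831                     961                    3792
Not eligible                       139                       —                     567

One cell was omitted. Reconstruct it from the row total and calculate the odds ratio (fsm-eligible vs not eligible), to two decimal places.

The missing cell is in the unexposed row: 567 − 139 = 428.
So a = 2831, b = 961, c = 139, d = 428.
OR = (a·d)/(b·c) = (2831 × 428) / (961 × 139) = 1211668 / 133579 = 9.07080

9.07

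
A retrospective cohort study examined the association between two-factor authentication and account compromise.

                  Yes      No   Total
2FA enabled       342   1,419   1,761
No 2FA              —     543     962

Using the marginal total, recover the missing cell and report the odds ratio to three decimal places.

0.312

The missing cell is in the unexposed row: 962 − 543 = 419.
So a = 342, b = 1419, c = 419, d = 543.
OR = (a·d)/(b·c) = (342 × 543) / (1419 × 419) = 185706 / 594561 = 0.31234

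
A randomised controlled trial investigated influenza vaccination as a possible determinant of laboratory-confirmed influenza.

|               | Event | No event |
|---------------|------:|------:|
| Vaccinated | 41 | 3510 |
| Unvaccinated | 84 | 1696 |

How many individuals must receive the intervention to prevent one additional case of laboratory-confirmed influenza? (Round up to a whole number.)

Risk in treated group = 41/3551 = 0.01155; risk in control = 84/1780 = 0.04719.
Absolute risk reduction = 0.04719 − 0.01155 = 0.03564
NNT = 1 / ARR = 1 / 0.03564 = 28.054 → round up → 29

29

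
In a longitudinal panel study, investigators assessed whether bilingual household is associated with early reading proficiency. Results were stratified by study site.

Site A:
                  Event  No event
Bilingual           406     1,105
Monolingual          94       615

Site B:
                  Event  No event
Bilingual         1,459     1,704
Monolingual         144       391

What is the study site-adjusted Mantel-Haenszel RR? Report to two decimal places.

1.82

RR_MH = Σ(aᵢ·n₀ᵢ/nᵢ) / Σ(cᵢ·n₁ᵢ/nᵢ), with n₁ᵢ = aᵢ+bᵢ (exposed), n₀ᵢ = cᵢ+dᵢ (unexposed), nᵢ = n₁ᵢ+n₀ᵢ.
Stratum 1 (Site A): n₁ = 1511, n₀ = 709, n = 2220; a·n₀/n = 406·709/2220 = 129.6640; c·n₁/n = 94·1511/2220 = 63.9793
Stratum 2 (Site B): n₁ = 3163, n₀ = 535, n = 3698; a·n₀/n = 1459·535/3698 = 211.0776; c·n₁/n = 144·3163/3698 = 123.1671
RR_MH = (129.6640 + 211.0776) / (63.9793 + 123.1671) = 340.7416 / 187.1464 = 1.82072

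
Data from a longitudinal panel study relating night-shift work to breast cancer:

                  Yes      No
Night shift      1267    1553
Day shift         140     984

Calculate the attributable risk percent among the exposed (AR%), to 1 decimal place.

72.3

Cells: a = 1267, b = 1553, c = 140, d = 984.
Risk in exposed = 1267/2820 = 0.44929; risk in unexposed = 140/1124 = 0.12456.
RR = 0.44929/0.12456 = 3.60716
AR% = (RR − 1)/RR × 100 = (3.60716 − 1)/3.60716 × 100 = 72.2774%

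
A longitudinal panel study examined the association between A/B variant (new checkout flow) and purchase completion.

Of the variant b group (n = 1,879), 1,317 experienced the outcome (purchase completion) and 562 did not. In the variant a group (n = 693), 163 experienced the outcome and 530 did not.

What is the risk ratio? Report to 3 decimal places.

2.980

From the description: a = 1317, b = 562, c = 163, d = 530.
Risk in exposed = 1317/1879 = 0.70090; risk in unexposed = 163/693 = 0.23521.
RR = 0.70090 / 0.23521 = 2.97992
The risk among the exposed is 2.98 times that among the unexposed.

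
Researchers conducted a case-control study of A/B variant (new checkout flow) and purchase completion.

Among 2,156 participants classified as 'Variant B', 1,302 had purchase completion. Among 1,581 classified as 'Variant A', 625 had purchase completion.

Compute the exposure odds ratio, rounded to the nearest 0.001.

From the description: a = 1302, b = 854, c = 625, d = 956.
OR = (a·d)/(b·c) = (1302 × 956) / (854 × 625) = 1244712 / 533750 = 2.33201
The odds of purchase completion are about 2.33 times as high in the variant b group.

2.332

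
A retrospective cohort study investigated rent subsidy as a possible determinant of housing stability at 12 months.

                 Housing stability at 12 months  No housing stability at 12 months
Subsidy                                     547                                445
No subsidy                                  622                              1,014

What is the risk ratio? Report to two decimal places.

Cells: a = 547, b = 445, c = 622, d = 1014.
Risk in exposed = 547/992 = 0.55141; risk in unexposed = 622/1636 = 0.38020.
RR = 0.55141 / 0.38020 = 1.45034
The risk among the exposed is 1.45 times that among the unexposed.

1.45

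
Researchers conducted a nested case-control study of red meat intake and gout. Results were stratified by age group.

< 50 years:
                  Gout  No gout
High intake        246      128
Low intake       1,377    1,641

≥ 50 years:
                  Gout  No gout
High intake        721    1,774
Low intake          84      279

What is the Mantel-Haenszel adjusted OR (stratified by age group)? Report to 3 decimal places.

1.819

OR_MH = Σ(aᵢdᵢ/nᵢ) / Σ(bᵢcᵢ/nᵢ), where nᵢ is the stratum total.
Stratum 1 (< 50 years): n = 3392; a·d/n = 246·1641/3392 = 119.0112; b·c/n = 128·1377/3392 = 51.9623
Stratum 2 (≥ 50 years): n = 2858; a·d/n = 721·279/2858 = 70.3845; b·c/n = 1774·84/2858 = 52.1400
OR_MH = (119.0112 + 70.3845) / (51.9623 + 52.1400) = 189.3957 / 104.1022 = 1.81932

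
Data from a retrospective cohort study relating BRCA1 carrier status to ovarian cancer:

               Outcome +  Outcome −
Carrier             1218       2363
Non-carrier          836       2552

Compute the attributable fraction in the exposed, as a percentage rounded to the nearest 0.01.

Cells: a = 1218, b = 2363, c = 836, d = 2552.
Risk in exposed = 1218/3581 = 0.34013; risk in unexposed = 836/3388 = 0.24675.
RR = 0.34013/0.24675 = 1.37842
AR% = (RR − 1)/RR × 100 = (1.37842 − 1)/1.37842 × 100 = 27.4529%

27.45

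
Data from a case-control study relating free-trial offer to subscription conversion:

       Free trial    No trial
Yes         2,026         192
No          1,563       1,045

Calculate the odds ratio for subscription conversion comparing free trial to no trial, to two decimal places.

7.05

Reading the table with exposure as columns: a = 2026 (Free trial, case), b = 1563 (Free trial, non-case), c = 192 (No trial, case), d = 1045.
OR = (a·d)/(b·c) = (2026 × 1045) / (1563 × 192) = 2117170 / 300096 = 7.05498
The odds of subscription conversion are about 7.05 times as high in the free trial group.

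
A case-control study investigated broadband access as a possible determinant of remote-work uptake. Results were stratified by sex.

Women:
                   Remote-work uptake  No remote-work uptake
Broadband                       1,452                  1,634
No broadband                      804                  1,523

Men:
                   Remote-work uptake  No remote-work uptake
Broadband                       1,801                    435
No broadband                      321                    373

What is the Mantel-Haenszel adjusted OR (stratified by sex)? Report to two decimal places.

OR_MH = Σ(aᵢdᵢ/nᵢ) / Σ(bᵢcᵢ/nᵢ), where nᵢ is the stratum total.
Stratum 1 (Women): n = 5413; a·d/n = 1452·1523/5413 = 408.5343; b·c/n = 1634·804/5413 = 242.7002
Stratum 2 (Men): n = 2930; a·d/n = 1801·373/2930 = 229.2741; b·c/n = 435·321/2930 = 47.6570
OR_MH = (408.5343 + 229.2741) / (242.7002 + 47.6570) = 637.8083 / 290.3572 = 2.19663

2.20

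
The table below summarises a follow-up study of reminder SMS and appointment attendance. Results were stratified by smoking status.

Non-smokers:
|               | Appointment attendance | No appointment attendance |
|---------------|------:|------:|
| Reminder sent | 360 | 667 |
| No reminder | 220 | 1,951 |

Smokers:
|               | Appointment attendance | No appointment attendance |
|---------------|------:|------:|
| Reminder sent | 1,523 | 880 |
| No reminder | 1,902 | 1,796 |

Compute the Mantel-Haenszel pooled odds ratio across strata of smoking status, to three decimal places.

OR_MH = Σ(aᵢdᵢ/nᵢ) / Σ(bᵢcᵢ/nᵢ), where nᵢ is the stratum total.
Stratum 1 (Non-smokers): n = 3198; a·d/n = 360·1951/3198 = 219.6248; b·c/n = 667·220/3198 = 45.8849
Stratum 2 (Smokers): n = 6101; a·d/n = 1523·1796/6101 = 448.3376; b·c/n = 880·1902/6101 = 274.3419
OR_MH = (219.6248 + 448.3376) / (45.8849 + 274.3419) = 667.9624 / 320.2268 = 2.08590

2.086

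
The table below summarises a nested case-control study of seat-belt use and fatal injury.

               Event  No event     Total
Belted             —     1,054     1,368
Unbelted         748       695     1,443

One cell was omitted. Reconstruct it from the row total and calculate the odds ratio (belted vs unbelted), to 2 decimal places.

The missing cell is in the exposed row: 1368 − 1054 = 314.
So a = 314, b = 1054, c = 748, d = 695.
OR = (a·d)/(b·c) = (314 × 695) / (1054 × 748) = 218230 / 788392 = 0.27680

0.28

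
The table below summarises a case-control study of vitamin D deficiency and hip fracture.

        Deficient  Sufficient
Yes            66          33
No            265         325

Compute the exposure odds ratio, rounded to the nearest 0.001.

Reading the table with exposure as columns: a = 66 (Deficient, case), b = 265 (Deficient, non-case), c = 33 (Sufficient, case), d = 325.
OR = (a·d)/(b·c) = (66 × 325) / (265 × 33) = 21450 / 8745 = 2.45283
The odds of hip fracture are about 2.45 times as high in the deficient group.

2.453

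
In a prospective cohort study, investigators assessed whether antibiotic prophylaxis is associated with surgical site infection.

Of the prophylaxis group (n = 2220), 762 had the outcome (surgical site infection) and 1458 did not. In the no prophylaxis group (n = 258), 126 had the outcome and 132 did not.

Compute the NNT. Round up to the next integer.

Risk in treated group = 762/2220 = 0.34324; risk in control = 126/258 = 0.48837.
Absolute risk reduction = 0.48837 − 0.34324 = 0.14513
NNT = 1 / ARR = 1 / 0.14513 = 6.890 → round up → 7

7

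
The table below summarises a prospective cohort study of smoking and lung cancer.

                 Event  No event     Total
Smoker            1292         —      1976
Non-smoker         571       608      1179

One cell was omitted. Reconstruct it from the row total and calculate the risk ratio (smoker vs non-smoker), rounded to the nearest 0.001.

1.350

The missing cell is in the exposed row: 1976 − 1292 = 684.
So a = 1292, b = 684, c = 571, d = 608.
RR = [a/(a+b)] / [c/(c+d)] = (1292/1976) / (571/1179) = 0.65385/0.48431 = 1.35006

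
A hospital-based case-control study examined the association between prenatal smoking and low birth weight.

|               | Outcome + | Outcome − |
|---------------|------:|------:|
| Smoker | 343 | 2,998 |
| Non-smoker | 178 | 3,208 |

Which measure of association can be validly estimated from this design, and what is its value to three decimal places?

2.062

Cells: a = 343, b = 2998, c = 178, d = 3208.
This is a hospital-based case-control study: participants were sampled on outcome status, so risks in the source population cannot be estimated directly — relative risk is not valid here. The odds ratio is the appropriate measure.
OR = (a·d)/(b·c) = (343 × 3208) / (2998 × 178) = 1100344 / 533644 = 2.06194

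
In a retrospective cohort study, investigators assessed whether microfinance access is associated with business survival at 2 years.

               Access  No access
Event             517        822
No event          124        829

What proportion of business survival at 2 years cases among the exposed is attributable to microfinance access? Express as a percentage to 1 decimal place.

38.3

Reading the table with exposure as columns: a = 517 (Access, case), b = 124 (Access, non-case), c = 822 (No access, case), d = 829.
Risk in exposed = 517/641 = 0.80655; risk in unexposed = 822/1651 = 0.49788.
RR = 0.80655/0.49788 = 1.61997
AR% = (RR − 1)/RR × 100 = (1.61997 − 1)/1.61997 × 100 = 38.2706%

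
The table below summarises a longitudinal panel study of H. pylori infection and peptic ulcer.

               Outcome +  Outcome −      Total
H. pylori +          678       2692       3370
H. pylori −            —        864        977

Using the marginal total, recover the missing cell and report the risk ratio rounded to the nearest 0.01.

The missing cell is in the unexposed row: 977 − 864 = 113.
So a = 678, b = 2692, c = 113, d = 864.
RR = [a/(a+b)] / [c/(c+d)] = (678/3370) / (113/977) = 0.20119/0.11566 = 1.73947

1.74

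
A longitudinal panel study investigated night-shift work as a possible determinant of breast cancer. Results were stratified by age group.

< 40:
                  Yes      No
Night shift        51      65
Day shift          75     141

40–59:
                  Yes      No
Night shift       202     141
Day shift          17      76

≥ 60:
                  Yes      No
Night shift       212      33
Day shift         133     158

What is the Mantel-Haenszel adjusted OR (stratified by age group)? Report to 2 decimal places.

4.21

OR_MH = Σ(aᵢdᵢ/nᵢ) / Σ(bᵢcᵢ/nᵢ), where nᵢ is the stratum total.
Stratum 1 (< 40): n = 332; a·d/n = 51·141/332 = 21.6596; b·c/n = 65·75/332 = 14.6837
Stratum 2 (40–59): n = 436; a·d/n = 202·76/436 = 35.2110; b·c/n = 141·17/436 = 5.4977
Stratum 3 (≥ 60): n = 536; a·d/n = 212·158/536 = 62.4925; b·c/n = 33·133/536 = 8.1884
OR_MH = (21.6596 + 35.2110 + 62.4925) / (14.6837 + 5.4977 + 8.1884) = 119.3632 / 28.3699 = 4.20739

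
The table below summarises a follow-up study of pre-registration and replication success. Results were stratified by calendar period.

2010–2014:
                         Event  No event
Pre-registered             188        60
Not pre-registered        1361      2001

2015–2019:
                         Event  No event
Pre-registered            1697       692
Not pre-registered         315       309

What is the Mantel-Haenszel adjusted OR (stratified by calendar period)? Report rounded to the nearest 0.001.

2.930

OR_MH = Σ(aᵢdᵢ/nᵢ) / Σ(bᵢcᵢ/nᵢ), where nᵢ is the stratum total.
Stratum 1 (2010–2014): n = 3610; a·d/n = 188·2001/3610 = 104.2072; b·c/n = 60·1361/3610 = 22.6205
Stratum 2 (2015–2019): n = 3013; a·d/n = 1697·309/3013 = 174.0368; b·c/n = 692·315/3013 = 72.3465
OR_MH = (104.2072 + 174.0368) / (22.6205 + 72.3465) = 278.2440 / 94.9670 = 2.92990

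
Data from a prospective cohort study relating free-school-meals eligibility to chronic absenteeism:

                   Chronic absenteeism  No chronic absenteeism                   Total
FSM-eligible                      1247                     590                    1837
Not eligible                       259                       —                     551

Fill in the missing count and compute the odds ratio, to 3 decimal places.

2.383

The missing cell is in the unexposed row: 551 − 259 = 292.
So a = 1247, b = 590, c = 259, d = 292.
OR = (a·d)/(b·c) = (1247 × 292) / (590 × 259) = 364124 / 152810 = 2.38285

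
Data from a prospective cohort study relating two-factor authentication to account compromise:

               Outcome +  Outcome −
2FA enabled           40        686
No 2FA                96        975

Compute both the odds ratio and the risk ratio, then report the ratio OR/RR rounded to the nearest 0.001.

0.963

Cells: a = 40, b = 686, c = 96, d = 975.
OR = (40·975)/(686·96) = 39000/65856 = 0.59220
Risk in exposed = 40/726 = 0.05510; risk in unexposed = 96/1071 = 0.08964; RR = 0.61467
OR/RR = 0.59220 / 0.61467 = 0.96345
The outcome is rare in both groups, so OR ≈ RR (ratio near 1).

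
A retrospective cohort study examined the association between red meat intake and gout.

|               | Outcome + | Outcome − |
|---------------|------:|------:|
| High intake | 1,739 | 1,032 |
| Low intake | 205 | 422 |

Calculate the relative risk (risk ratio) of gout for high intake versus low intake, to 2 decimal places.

Cells: a = 1739, b = 1032, c = 205, d = 422.
Risk in exposed = 1739/2771 = 0.62757; risk in unexposed = 205/627 = 0.32695.
RR = 0.62757 / 0.32695 = 1.91945
The risk among the exposed is 1.92 times that among the unexposed.

1.92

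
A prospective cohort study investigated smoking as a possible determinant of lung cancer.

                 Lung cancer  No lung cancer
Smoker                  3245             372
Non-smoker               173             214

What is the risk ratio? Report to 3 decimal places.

Cells: a = 3245, b = 372, c = 173, d = 214.
Risk in exposed = 3245/3617 = 0.89715; risk in unexposed = 173/387 = 0.44703.
RR = 0.89715 / 0.44703 = 2.00692
The risk among the exposed is 2.01 times that among the unexposed.

2.007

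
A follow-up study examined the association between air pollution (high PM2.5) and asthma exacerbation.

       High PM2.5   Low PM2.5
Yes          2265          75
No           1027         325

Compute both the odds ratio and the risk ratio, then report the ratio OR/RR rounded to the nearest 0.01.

2.60

Reading the table with exposure as columns: a = 2265 (High PM2.5, case), b = 1027 (High PM2.5, non-case), c = 75 (Low PM2.5, case), d = 325.
OR = (2265·325)/(1027·75) = 736125/77025 = 9.55696
Risk in exposed = 2265/3292 = 0.68803; risk in unexposed = 75/400 = 0.18750; RR = 3.66950
OR/RR = 9.55696 / 3.66950 = 2.60443
The outcome is not rare, so the OR lies further from 1 than the RR.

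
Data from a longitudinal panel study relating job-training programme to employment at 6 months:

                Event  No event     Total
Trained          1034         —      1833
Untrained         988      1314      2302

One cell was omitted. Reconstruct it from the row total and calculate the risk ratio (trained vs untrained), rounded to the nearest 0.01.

The missing cell is in the exposed row: 1833 − 1034 = 799.
So a = 1034, b = 799, c = 988, d = 1314.
RR = [a/(a+b)] / [c/(c+d)] = (1034/1833) / (988/2302) = 0.56410/0.42919 = 1.31434

1.31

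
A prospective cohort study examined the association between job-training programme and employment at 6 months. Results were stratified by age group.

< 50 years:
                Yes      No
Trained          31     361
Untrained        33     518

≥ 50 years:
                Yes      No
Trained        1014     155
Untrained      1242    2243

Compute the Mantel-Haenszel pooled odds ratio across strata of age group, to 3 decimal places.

OR_MH = Σ(aᵢdᵢ/nᵢ) / Σ(bᵢcᵢ/nᵢ), where nᵢ is the stratum total.
Stratum 1 (< 50 years): n = 943; a·d/n = 31·518/943 = 17.0286; b·c/n = 361·33/943 = 12.6331
Stratum 2 (≥ 50 years): n = 4654; a·d/n = 1014·2243/4654 = 488.6983; b·c/n = 155·1242/4654 = 41.3644
OR_MH = (17.0286 + 488.6983) / (12.6331 + 41.3644) = 505.7270 / 53.9975 = 9.36575

9.366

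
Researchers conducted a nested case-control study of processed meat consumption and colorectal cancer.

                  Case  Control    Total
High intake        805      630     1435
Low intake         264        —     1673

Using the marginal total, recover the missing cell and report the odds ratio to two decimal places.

The missing cell is in the unexposed row: 1673 − 264 = 1409.
So a = 805, b = 630, c = 264, d = 1409.
OR = (a·d)/(b·c) = (805 × 1409) / (630 × 264) = 1134245 / 166320 = 6.81965

6.82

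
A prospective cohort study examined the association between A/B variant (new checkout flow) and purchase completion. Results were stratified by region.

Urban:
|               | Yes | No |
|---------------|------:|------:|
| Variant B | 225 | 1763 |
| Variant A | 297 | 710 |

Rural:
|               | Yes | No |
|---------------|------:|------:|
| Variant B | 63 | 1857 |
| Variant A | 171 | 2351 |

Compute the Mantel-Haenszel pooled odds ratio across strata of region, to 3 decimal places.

OR_MH = Σ(aᵢdᵢ/nᵢ) / Σ(bᵢcᵢ/nᵢ), where nᵢ is the stratum total.
Stratum 1 (Urban): n = 2995; a·d/n = 225·710/2995 = 53.3389; b·c/n = 1763·297/2995 = 174.8284
Stratum 2 (Rural): n = 4442; a·d/n = 63·2351/4442 = 33.3438; b·c/n = 1857·171/4442 = 71.4874
OR_MH = (53.3389 + 33.3438) / (174.8284 + 71.4874) = 86.6827 / 246.3158 = 0.35192

0.352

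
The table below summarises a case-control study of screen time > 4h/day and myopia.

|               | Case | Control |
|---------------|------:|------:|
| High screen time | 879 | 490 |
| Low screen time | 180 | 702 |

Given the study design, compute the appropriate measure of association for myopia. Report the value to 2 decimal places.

7.00

Cells: a = 879, b = 490, c = 180, d = 702.
This is a case-control study: participants were sampled on outcome status, so risks in the source population cannot be estimated directly — relative risk is not valid here. The odds ratio is the appropriate measure.
OR = (a·d)/(b·c) = (879 × 702) / (490 × 180) = 617058 / 88200 = 6.99612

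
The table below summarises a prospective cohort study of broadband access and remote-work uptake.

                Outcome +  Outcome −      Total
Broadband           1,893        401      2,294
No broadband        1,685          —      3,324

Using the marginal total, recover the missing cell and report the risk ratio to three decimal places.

1.628

The missing cell is in the unexposed row: 3324 − 1685 = 1639.
So a = 1893, b = 401, c = 1685, d = 1639.
RR = [a/(a+b)] / [c/(c+d)] = (1893/2294) / (1685/3324) = 0.82520/0.50692 = 1.62786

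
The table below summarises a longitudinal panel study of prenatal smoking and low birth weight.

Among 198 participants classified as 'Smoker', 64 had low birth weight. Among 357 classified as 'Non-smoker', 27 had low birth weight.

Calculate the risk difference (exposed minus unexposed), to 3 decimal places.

0.248

From the description: a = 64, b = 134, c = 27, d = 330.
Risk in exposed = 64/198 = 0.323232; risk in unexposed = 27/357 = 0.075630.
Risk difference = 0.323232 − 0.075630 = 0.247602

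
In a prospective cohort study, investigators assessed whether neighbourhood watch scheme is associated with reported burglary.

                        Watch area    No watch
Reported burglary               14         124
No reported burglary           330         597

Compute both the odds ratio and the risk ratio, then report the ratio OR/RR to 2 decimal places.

0.86

Reading the table with exposure as columns: a = 14 (Watch area, case), b = 330 (Watch area, non-case), c = 124 (No watch, case), d = 597.
OR = (14·597)/(330·124) = 8358/40920 = 0.20425
Risk in exposed = 14/344 = 0.04070; risk in unexposed = 124/721 = 0.17198; RR = 0.23664
OR/RR = 0.20425 / 0.23664 = 0.86314
The outcome is not rare, so the OR lies further from 1 than the RR.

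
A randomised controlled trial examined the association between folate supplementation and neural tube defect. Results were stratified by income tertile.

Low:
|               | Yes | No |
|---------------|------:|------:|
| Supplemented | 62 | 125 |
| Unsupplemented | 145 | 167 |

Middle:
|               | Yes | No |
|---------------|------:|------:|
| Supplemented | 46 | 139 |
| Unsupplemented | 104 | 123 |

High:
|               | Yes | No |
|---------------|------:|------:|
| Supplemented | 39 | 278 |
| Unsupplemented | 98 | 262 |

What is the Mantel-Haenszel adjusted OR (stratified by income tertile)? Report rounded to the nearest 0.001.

OR_MH = Σ(aᵢdᵢ/nᵢ) / Σ(bᵢcᵢ/nᵢ), where nᵢ is the stratum total.
Stratum 1 (Low): n = 499; a·d/n = 62·167/499 = 20.7495; b·c/n = 125·145/499 = 36.3226
Stratum 2 (Middle): n = 412; a·d/n = 46·123/412 = 13.7330; b·c/n = 139·104/412 = 35.0874
Stratum 3 (High): n = 677; a·d/n = 39·262/677 = 15.0931; b·c/n = 278·98/677 = 40.2422
OR_MH = (20.7495 + 13.7330 + 15.0931) / (36.3226 + 35.0874 + 40.2422) = 49.5756 / 111.6523 = 0.44402

0.444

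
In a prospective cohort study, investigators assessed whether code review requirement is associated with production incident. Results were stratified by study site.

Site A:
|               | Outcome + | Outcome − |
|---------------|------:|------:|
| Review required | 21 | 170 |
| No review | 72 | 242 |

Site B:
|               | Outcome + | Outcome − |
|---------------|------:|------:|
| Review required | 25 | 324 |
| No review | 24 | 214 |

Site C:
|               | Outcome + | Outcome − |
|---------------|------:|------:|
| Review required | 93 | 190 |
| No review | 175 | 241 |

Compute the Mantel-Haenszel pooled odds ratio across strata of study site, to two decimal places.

OR_MH = Σ(aᵢdᵢ/nᵢ) / Σ(bᵢcᵢ/nᵢ), where nᵢ is the stratum total.
Stratum 1 (Site A): n = 505; a·d/n = 21·242/505 = 10.0634; b·c/n = 170·72/505 = 24.2376
Stratum 2 (Site B): n = 587; a·d/n = 25·214/587 = 9.1141; b·c/n = 324·24/587 = 13.2470
Stratum 3 (Site C): n = 699; a·d/n = 93·241/699 = 32.0644; b·c/n = 190·175/699 = 47.5680
OR_MH = (10.0634 + 9.1141 + 32.0644) / (24.2376 + 13.2470 + 47.5680) = 51.2419 / 85.0526 = 0.60247

0.60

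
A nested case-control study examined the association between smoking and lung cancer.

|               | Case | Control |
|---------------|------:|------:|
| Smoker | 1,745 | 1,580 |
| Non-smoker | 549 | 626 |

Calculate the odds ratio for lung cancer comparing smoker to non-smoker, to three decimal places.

1.259

Cells: a = 1745, b = 1580, c = 549, d = 626.
OR = (a·d)/(b·c) = (1745 × 626) / (1580 × 549) = 1092370 / 867420 = 1.25933
The odds of lung cancer are about 1.26 times as high in the smoker group.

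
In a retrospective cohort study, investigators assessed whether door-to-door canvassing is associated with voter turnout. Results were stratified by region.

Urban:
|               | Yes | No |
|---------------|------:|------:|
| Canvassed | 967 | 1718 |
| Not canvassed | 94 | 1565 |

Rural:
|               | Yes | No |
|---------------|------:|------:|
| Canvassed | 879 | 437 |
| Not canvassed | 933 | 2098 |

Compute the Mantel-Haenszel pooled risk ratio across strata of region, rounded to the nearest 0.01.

RR_MH = Σ(aᵢ·n₀ᵢ/nᵢ) / Σ(cᵢ·n₁ᵢ/nᵢ), with n₁ᵢ = aᵢ+bᵢ (exposed), n₀ᵢ = cᵢ+dᵢ (unexposed), nᵢ = n₁ᵢ+n₀ᵢ.
Stratum 1 (Urban): n₁ = 2685, n₀ = 1659, n = 4344; a·n₀/n = 967·1659/4344 = 369.3032; c·n₁/n = 94·2685/4344 = 58.1008
Stratum 2 (Rural): n₁ = 1316, n₀ = 3031, n = 4347; a·n₀/n = 879·3031/4347 = 612.8937; c·n₁/n = 933·1316/4347 = 282.4541
RR_MH = (369.3032 + 612.8937) / (58.1008 + 282.4541) = 982.1969 / 340.5549 = 2.88411

2.88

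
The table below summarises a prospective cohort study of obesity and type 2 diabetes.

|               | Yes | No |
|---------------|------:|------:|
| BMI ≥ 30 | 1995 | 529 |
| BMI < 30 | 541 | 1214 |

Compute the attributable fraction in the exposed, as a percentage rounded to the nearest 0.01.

61.00

Cells: a = 1995, b = 529, c = 541, d = 1214.
Risk in exposed = 1995/2524 = 0.79041; risk in unexposed = 541/1755 = 0.30826.
RR = 0.79041/0.30826 = 2.56409
AR% = (RR − 1)/RR × 100 = (2.56409 − 1)/2.56409 × 100 = 60.9998%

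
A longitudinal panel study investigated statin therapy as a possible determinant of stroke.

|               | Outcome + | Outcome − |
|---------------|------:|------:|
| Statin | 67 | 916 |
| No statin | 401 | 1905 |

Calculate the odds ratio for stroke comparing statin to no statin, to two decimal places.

Cells: a = 67, b = 916, c = 401, d = 1905.
OR = (a·d)/(b·c) = (67 × 1905) / (916 × 401) = 127635 / 367316 = 0.34748
Exposure is associated with lower odds of stroke (OR = 0.35 < 1).

0.35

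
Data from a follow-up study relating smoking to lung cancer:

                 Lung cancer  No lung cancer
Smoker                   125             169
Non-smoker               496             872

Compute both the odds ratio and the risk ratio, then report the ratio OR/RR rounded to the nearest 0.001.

1.109

Cells: a = 125, b = 169, c = 496, d = 872.
OR = (125·872)/(169·496) = 109000/83824 = 1.30034
Risk in exposed = 125/294 = 0.42517; risk in unexposed = 496/1368 = 0.36257; RR = 1.17265
OR/RR = 1.30034 / 1.17265 = 1.10890
The outcome is not rare, so the OR lies further from 1 than the RR.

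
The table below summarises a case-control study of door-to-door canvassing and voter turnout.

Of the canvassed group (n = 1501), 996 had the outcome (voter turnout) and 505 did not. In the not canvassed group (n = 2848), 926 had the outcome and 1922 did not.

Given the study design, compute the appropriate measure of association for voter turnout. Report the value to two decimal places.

From the description: a = 996, b = 505, c = 926, d = 1922.
This is a case-control study: participants were sampled on outcome status, so risks in the source population cannot be estimated directly — relative risk is not valid here. The odds ratio is the appropriate measure.
OR = (a·d)/(b·c) = (996 × 1922) / (505 × 926) = 1914312 / 467630 = 4.09365

4.09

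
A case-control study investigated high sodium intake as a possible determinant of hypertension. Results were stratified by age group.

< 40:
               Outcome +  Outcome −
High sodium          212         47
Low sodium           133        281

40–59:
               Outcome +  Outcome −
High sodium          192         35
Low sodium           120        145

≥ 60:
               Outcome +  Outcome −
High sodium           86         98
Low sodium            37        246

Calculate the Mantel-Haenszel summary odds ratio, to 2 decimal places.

7.44

OR_MH = Σ(aᵢdᵢ/nᵢ) / Σ(bᵢcᵢ/nᵢ), where nᵢ is the stratum total.
Stratum 1 (< 40): n = 673; a·d/n = 212·281/673 = 88.5171; b·c/n = 47·133/673 = 9.2883
Stratum 2 (40–59): n = 492; a·d/n = 192·145/492 = 56.5854; b·c/n = 35·120/492 = 8.5366
Stratum 3 (≥ 60): n = 467; a·d/n = 86·246/467 = 45.3019; b·c/n = 98·37/467 = 7.7645
OR_MH = (88.5171 + 56.5854 + 45.3019) / (9.2883 + 8.5366 + 7.7645) = 190.4044 / 25.5893 = 7.44078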